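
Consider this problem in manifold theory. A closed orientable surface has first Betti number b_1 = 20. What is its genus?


For a closed orientable surface: b_1 = 2g.
20 = 2g
g = 20 / 2 = 10

10


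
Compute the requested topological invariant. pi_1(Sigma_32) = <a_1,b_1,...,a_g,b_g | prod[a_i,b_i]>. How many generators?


Standard presentation: pi_1(Sigma_g) = <a_1,b_1,...,a_g,b_g | [a_1,b_1]...[a_g,b_g] = 1>.
Number of generators = 2g = 2*32 = 64

64


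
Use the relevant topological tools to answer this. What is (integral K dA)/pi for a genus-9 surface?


Gauss-Bonnet: integral K dA = 2*pi*chi(M).
chi(Sigma_9) = 2 - 2*9 = -16.
(integral K dA)/pi = 2*chi = 2*(-16) = -32

-32


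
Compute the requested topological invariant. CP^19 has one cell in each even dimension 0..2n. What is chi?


CP^19 has one cell in each even dimension 0, 2, ..., 2*19 (19+1 cells total).
All cells are even-dimensional, so chi = number of cells.
chi = 19 + 1 = 20

20


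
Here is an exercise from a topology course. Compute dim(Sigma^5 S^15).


Each suspension raises dimension by 1: Sigma S^n = S^{n+1}.
Sigma^5 S^15 = S^{15+5} = S^20

20


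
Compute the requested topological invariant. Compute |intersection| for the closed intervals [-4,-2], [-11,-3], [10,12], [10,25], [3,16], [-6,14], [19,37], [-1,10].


Intersection = [max(a_i), min(b_i)] = [19, -3].
Since 19 > -3, the intersection is empty.
Length = 0

0


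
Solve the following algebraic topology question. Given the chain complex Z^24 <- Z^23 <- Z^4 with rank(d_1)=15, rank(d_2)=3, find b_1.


rank H_k = rank(ker d_k) - rank(im d_{k+1}).
rank(ker d_1) = rank(C_1) - rank(d_1) = 23 - 15 = 8.
rank(im d_{1+1}) = 3.
rank H_1 = 8 - 3 = 5

5


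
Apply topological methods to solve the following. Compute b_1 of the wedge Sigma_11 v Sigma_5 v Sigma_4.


For a wedge X v Y: reduced H_k(X v Y) = H_k(X) + H_k(Y).
Each Sigma_g contributes b_1 = 2g.
b_1 = 22 + 10 + 8 = 40

40


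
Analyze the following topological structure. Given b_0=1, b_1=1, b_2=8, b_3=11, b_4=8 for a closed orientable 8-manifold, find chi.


By Poincare duality b_k = b_{8-k}, so full Betti numbers: b_0=1, b_1=1, b_2=8, b_3=11, b_4=8, b_5=11, b_6=8, b_7=1, b_8=1.
chi = sum (-1)^k b_k = 2

2


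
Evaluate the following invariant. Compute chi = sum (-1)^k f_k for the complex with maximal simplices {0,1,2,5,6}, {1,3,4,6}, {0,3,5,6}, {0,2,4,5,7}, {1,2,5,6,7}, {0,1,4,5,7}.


Enumerate all faces; f-vector: f_0=8, f_1=26, f_2=35, f_3=20, f_4=4.
chi = sum (-1)^k f_k = 1

1


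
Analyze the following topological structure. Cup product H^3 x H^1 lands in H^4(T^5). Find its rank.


Cup product: H^p x H^q -> H^{p+q}; here p+q = 3+1 = 4.
rank H^k(T^n) = C(n,k).
C(5,4) = 5

5


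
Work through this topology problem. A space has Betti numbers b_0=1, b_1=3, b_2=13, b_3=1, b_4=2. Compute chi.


chi = sum_k (-1)^k b_k.
= (1) + (-3) + (13) + (-1) + (2)
= 12

12


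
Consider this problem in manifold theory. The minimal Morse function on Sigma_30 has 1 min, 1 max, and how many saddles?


A perfect Morse function has m_k = b_k.
For Sigma_30: b_0=1, b_1=2g=60, b_2=1.
Saddles m_1 = 2g = 60

60


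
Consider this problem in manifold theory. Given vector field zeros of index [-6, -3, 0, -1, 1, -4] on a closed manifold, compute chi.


Poincare-Hopf: chi(M) = sum of indices of zeros.
chi = (-6) + (-3) + (0) + (-1) + (1) + (-4) = -13

-13


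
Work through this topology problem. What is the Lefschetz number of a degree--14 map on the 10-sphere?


On S^10: L(f) = tr(f_0*) + (-1)^10 tr(f_10*) = 1 + (-1)^10 * deg(f).
L(f) = 1 + (-1)^10 * -14 = 1 + -14 = -13

-13


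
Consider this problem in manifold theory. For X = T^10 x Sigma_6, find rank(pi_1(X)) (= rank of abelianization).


pi_1(A x B) = pi_1(A) x pi_1(B); rank of abelianization = b_1.
b_1(T^10) = 10, b_1(Sigma_6) = 2*6 = 12.
b_1(product) = 10 + 12 = 22

22


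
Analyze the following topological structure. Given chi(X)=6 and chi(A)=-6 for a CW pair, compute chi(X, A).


Relative Euler characteristic: chi(X, A) = chi(X) - chi(A).
= 6 - (-6) = 12

12


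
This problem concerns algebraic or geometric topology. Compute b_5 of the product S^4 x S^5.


Each S^d has Poincare polynomial 1 + t^d.
The product S^4 x S^5 has Poincare polynomial prod(1+t^d_i).
Expanding: b_0=1, b_4=1, b_5=1, b_9=1.
b_5 = 1

1


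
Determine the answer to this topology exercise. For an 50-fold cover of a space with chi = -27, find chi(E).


For a finite covering: chi(E) = (number of sheets) * chi(B).
chi(E) = 50 * (-27) = -1350

-1350


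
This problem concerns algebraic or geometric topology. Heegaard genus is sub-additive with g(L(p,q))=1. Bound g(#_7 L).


Heegaard genus satisfies g(A#B) <= g(A) + g(B).
Each lens space has g = 1.
Upper bound: 7 * 1 = 7

7


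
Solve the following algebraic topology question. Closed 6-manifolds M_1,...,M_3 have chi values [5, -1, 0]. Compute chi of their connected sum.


For n-manifolds: chi(A#B) = chi(A) + chi(B) - chi(S^6).
chi(S^6) = 1 + (-1)^6 = 2.
chi(#) = (sum chi_i) - (3-1)*chi(S^6) = 4 - 2*2 = 0

0


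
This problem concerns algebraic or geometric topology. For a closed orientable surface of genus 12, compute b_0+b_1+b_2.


For Sigma_12: b_0 = 1, b_1 = 2g = 24, b_2 = 1.
Total = 1 + 24 + 1 = 26

26


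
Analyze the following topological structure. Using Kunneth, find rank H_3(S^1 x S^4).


Each S^d has Poincare polynomial 1 + t^d.
The product S^1 x S^4 has Poincare polynomial prod(1+t^d_i).
Expanding: b_0=1, b_1=1, b_4=1, b_5=1.
b_3 = 0

0


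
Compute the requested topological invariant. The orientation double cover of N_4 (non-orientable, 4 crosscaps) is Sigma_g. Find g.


chi(N_4) = 2 - 4 = -2.
Double cover: chi(Sigma_g) = 2 * chi(N_4) = 2*(-2) = -4.
2 - 2g = -4, so g = (2 - (-4))/2 = 6/2 = 3

3


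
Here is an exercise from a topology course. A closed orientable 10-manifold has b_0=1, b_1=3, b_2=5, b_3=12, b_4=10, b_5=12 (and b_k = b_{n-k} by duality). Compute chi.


By Poincare duality b_k = b_{10-k}, so full Betti numbers: b_0=1, b_1=3, b_2=5, b_3=12, b_4=10, b_5=12, b_6=10, b_7=12, b_8=5, b_9=3, b_10=1.
chi = sum (-1)^k b_k = -10

-10


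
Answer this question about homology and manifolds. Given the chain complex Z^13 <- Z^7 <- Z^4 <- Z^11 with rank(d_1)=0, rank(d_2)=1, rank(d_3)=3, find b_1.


rank H_k = rank(ker d_k) - rank(im d_{k+1}).
rank(ker d_1) = rank(C_1) - rank(d_1) = 7 - 0 = 7.
rank(im d_{1+1}) = 1.
rank H_1 = 7 - 1 = 6

6


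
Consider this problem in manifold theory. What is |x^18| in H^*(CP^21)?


|x| = 2 in H^*(CP^n).
|x^18| = 18 * |x| = 18 * 2 = 36

36


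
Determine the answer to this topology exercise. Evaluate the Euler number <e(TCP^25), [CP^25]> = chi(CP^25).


For any closed oriented manifold, <e(TM),[M]> = chi(M).
chi(CP^25) = 25+1 = 26

26


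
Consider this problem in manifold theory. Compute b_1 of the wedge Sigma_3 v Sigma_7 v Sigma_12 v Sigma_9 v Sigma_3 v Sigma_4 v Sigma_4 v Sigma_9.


For a wedge X v Y: reduced H_k(X v Y) = H_k(X) + H_k(Y).
Each Sigma_g contributes b_1 = 2g.
b_1 = 6 + 14 + 24 + 18 + 6 + 8 + 8 + 18 = 102

102


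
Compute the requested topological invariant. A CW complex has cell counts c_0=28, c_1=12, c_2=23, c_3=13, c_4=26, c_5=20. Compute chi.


chi = sum_k (-1)^k c_k.
= (-1)^0*28 + (-1)^1*12 + (-1)^2*23 + (-1)^3*13 + (-1)^4*26 + (-1)^5*20
= (28) + (-12) + (23) + (-13) + (26) + (-20)
= 32

32


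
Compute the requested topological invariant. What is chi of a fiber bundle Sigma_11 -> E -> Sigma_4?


For a fiber bundle F -> E -> B (with CW structure): chi(E) = chi(B) * chi(F).
chi(Sigma_4) = -6, chi(Sigma_11) = -20.
chi(E) = (-6) * (-20) = 120

120


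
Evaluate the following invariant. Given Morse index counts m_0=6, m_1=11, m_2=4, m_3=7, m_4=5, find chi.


Morse theory: chi(M) = sum_k (-1)^k m_k where m_k = #(index-k critical points).
= (6) + (-11) + (4) + (-7) + (5) = -3

-3


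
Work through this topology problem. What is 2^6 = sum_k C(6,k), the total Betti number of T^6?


b_k(T^6) = C(6,k), so the sum over k is sum_k C(6,k) = 2^6.
Total = 2^6 = 64

64


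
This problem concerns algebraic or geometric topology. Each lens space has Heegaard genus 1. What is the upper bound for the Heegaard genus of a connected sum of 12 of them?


Heegaard genus satisfies g(A#B) <= g(A) + g(B).
Each lens space has g = 1.
Upper bound: 12 * 1 = 12

12


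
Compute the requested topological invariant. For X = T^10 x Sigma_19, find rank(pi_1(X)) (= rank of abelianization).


pi_1(A x B) = pi_1(A) x pi_1(B); rank of abelianization = b_1.
b_1(T^10) = 10, b_1(Sigma_19) = 2*19 = 38.
b_1(product) = 10 + 38 = 48

48


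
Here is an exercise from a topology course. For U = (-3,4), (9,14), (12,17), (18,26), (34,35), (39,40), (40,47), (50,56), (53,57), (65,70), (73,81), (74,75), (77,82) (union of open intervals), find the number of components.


Sort and merge overlapping open intervals.
Merged: (-3,4), (9,17), (18,26), (34,35), (39,40), (40,47), (50,57), (65,70), (73,82).
Number of components = 9

9


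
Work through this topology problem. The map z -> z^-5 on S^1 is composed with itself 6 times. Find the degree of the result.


deg(f) = -5. Degree is multiplicative: deg(f^6) = (deg f)^6.
deg(f^6) = (-5)^6 = 15625

15625


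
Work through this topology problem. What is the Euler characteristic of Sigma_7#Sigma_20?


chi(Sigma_7) = 2 - 2*7 = -12
chi(Sigma_20) = 2 - 2*20 = -38
For surfaces: chi(A#B) = chi(A) + chi(B) - 2.
chi = -12 + -38 - 2 = -52

-52


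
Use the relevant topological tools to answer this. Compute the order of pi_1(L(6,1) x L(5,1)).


pi_1(X x Y) = pi_1(X) x pi_1(Y).
pi_1(L(6,1)) = Z/6, pi_1(L(5,1)) = Z/5.
|Z/6 x Z/5| = 6 * 5 = 30

30


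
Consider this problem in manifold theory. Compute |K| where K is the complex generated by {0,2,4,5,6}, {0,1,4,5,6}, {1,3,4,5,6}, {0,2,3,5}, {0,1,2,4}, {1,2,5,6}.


Each maximal simplex on m vertices has 2^m - 1 nonempty faces.
Take the union (dedupe shared faces).
Total distinct faces = 76

76


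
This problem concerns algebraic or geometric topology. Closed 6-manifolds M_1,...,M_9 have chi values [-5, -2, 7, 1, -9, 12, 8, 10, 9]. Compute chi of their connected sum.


For n-manifolds: chi(A#B) = chi(A) + chi(B) - chi(S^6).
chi(S^6) = 1 + (-1)^6 = 2.
chi(#) = (sum chi_i) - (9-1)*chi(S^6) = 31 - 8*2 = 15

15


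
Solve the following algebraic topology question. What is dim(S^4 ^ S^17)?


S^m ^ S^n = S^{m+n}.
k = 4 + 17 = 21

21


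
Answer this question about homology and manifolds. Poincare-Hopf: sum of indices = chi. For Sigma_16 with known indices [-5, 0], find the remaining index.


Poincare-Hopf: sum of indices = chi(M).
chi(Sigma_16) = 2 - 2*16 = -30.
Sum of known indices = -5.
x = chi - (sum known) = -30 - (-5) = -25

-25


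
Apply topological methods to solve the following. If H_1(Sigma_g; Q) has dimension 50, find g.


For a closed orientable surface: b_1 = 2g.
50 = 2g
g = 50 / 2 = 25

25


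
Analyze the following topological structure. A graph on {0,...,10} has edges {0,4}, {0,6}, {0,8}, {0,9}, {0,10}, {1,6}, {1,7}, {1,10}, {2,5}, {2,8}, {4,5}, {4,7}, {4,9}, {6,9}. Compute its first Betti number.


b_1 = E - V + (number of components).
E = 14, V = 11, components = 2.
b_1 = 14 - 11 + 2 = 5

5


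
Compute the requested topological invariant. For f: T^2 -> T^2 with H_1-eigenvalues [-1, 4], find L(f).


For a torus self-map: L(f) = det(I - A) where A acts on H_1.
L(f) = (1--1) * (1-4) = 2 * -3 = -6

-6


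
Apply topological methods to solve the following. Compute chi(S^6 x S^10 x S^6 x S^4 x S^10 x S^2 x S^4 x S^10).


chi is multiplicative: chi(X x Y) = chi(X) chi(Y).
Each even-dim sphere has chi = 2. There are 8 factors.
chi = 2^8 = 256

256


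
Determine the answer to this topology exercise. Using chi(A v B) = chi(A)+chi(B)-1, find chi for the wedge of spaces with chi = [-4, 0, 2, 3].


chi(A v B) = chi(A) + chi(B) - 1 (one point identified).
For 4 spaces: chi = (sum chi_i) - (4 - 1).
sum = 1; chi = 1 - 3 = -2

-2


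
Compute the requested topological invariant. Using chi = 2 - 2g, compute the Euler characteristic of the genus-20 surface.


For a closed orientable surface of genus g: chi = 2 - 2g.
Here g = 20.
chi = 2 - 2*20 = 2 - 40 = -38

-38


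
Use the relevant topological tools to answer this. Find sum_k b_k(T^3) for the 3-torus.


b_k(T^3) = C(3,k), so the sum over k is sum_k C(3,k) = 2^3.
Total = 2^3 = 8

8


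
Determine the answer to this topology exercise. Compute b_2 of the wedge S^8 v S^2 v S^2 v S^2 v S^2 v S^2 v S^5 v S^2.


For a wedge of spheres, H_k (k>0) is free on one generator per sphere of dimension k.
Spheres of dimension 2: count = 6.
b_2 = 6

6


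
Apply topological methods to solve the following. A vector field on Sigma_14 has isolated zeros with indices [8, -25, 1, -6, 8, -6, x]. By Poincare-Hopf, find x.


Poincare-Hopf: sum of indices = chi(M).
chi(Sigma_14) = 2 - 2*14 = -26.
Sum of known indices = -20.
x = chi - (sum known) = -26 - (-20) = -6

-6


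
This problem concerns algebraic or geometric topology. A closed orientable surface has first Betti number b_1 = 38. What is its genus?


For a closed orientable surface: b_1 = 2g.
38 = 2g
g = 38 / 2 = 19

19


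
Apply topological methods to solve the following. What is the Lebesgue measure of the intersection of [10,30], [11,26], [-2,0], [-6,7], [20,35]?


Intersection = [max(a_i), min(b_i)] = [20, 0].
Since 20 > 0, the intersection is empty.
Length = 0

0


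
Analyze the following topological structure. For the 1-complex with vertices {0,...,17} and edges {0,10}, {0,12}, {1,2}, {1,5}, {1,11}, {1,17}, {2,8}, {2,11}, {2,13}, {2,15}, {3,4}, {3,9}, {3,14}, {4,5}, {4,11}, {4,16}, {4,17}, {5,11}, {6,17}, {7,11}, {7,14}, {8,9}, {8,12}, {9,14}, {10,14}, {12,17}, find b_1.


b_1 = E - V + (number of components).
E = 26, V = 18, components = 1.
b_1 = 26 - 18 + 1 = 9

9


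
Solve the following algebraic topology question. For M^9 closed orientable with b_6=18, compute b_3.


Poincare duality for closed orientable n-manifolds: b_k = b_{n-k}.
Here n = 9, so b_3 = b_6 = 18

18


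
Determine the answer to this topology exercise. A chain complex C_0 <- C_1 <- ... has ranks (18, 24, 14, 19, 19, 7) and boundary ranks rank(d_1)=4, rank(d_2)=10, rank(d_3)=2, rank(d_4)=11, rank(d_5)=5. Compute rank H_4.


rank H_k = rank(ker d_k) - rank(im d_{k+1}).
rank(ker d_4) = rank(C_4) - rank(d_4) = 19 - 11 = 8.
rank(im d_{4+1}) = 5.
rank H_4 = 8 - 5 = 3

3


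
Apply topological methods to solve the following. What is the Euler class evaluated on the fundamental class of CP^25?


For any closed oriented manifold, <e(TM),[M]> = chi(M).
chi(CP^25) = 25+1 = 26

26


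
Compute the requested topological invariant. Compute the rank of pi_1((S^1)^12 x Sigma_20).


pi_1(A x B) = pi_1(A) x pi_1(B); rank of abelianization = b_1.
b_1(T^12) = 12, b_1(Sigma_20) = 2*20 = 40.
b_1(product) = 12 + 40 = 52

52


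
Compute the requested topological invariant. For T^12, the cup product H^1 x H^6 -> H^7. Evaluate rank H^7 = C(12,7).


Cup product: H^p x H^q -> H^{p+q}; here p+q = 1+6 = 7.
rank H^k(T^n) = C(n,k).
C(12,7) = 792

792


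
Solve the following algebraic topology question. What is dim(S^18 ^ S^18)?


S^m ^ S^n = S^{m+n}.
k = 18 + 18 = 36

36


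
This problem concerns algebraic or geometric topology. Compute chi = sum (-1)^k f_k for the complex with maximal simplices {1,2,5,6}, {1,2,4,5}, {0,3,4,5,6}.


Enumerate all faces; f-vector: f_0=7, f_1=17, f_2=17, f_3=7, f_4=1.
chi = sum (-1)^k f_k = 1

1


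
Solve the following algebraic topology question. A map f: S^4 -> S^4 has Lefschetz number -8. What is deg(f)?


L(f) = 1 + (-1)^4 deg(f) on S^4.
-8 = 1 + (-1)^4 * deg(f)
(-1)^4 * deg(f) = -9
deg(f) = -9

-9


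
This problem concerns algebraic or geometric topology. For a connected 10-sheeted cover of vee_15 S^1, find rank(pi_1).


Nielsen-Schreier: an index-n subgroup of F_r is free of rank 1 + n(r-1).
Equivalently: chi(cover) = n*chi(base); chi(vee_r S^1) = 1 - 15 = -14.
chi(E) = 10*(-14) = -140; rank = 1 - chi(E) = 1 - (-140) = 141.
rank = 1 + 10*(15-1) = 1 + 140 = 141

141


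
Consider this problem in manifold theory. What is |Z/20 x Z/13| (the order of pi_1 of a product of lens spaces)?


pi_1(X x Y) = pi_1(X) x pi_1(Y).
pi_1(L(20,1)) = Z/20, pi_1(L(13,1)) = Z/13.
|Z/20 x Z/13| = 20 * 13 = 260

260


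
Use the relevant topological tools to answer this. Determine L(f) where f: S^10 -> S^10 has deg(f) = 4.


On S^10: L(f) = tr(f_0*) + (-1)^10 tr(f_10*) = 1 + (-1)^10 * deg(f).
L(f) = 1 + (-1)^10 * 4 = 1 + 4 = 5

5


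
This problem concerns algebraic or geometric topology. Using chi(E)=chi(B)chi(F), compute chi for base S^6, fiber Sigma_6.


chi(S^6) = 2 (n even), chi(Sigma_6) = 2 - 2*6 = -10.
chi(E) = 2 * (-10) = -20

-20


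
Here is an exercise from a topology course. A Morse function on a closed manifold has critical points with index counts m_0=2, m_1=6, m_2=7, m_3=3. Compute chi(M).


Morse theory: chi(M) = sum_k (-1)^k m_k where m_k = #(index-k critical points).
= (2) + (-6) + (7) + (-3) = 0

0


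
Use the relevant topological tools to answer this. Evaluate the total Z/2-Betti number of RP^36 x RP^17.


dim H^*(RP^n; Z/2) = n+1 (one Z/2 in each degree 0..n).
Total Betti number is multiplicative.
Total = (36+1) * (17+1) = 37 * 18 = 666

666


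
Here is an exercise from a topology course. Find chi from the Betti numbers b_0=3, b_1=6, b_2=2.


chi = sum_k (-1)^k b_k.
= (3) + (-6) + (2)
= -1

-1


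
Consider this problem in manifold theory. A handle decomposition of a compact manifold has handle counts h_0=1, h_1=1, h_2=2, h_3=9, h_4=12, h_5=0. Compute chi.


Handles of index k contribute (-1)^k to chi (same as CW cells).
chi = (1) + (-1) + (2) + (-9) + (12) + (0) = 5

5


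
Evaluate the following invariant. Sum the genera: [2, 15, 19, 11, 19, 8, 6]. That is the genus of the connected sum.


Genus is additive under connected sum of orientable surfaces.
g = 2 + 15 + 19 + 11 + 19 + 8 + 6 = 80

80


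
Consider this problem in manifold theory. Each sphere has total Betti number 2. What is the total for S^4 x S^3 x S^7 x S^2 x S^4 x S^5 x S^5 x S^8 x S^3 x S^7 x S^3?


Total Betti number is multiplicative under products.
Each S^d (d>=1) has total Betti number 2.
There are 11 sphere factors.
Total = 2^11 = 2048

2048


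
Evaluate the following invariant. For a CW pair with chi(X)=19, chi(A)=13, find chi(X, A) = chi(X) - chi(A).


Relative Euler characteristic: chi(X, A) = chi(X) - chi(A).
= 19 - (13) = 6

6


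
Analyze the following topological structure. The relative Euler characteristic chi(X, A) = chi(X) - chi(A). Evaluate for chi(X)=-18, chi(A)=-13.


Relative Euler characteristic: chi(X, A) = chi(X) - chi(A).
= -18 - (-13) = -5

-5


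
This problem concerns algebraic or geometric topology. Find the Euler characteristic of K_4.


K_4: V = 4, E = C(4,2) = 6.
chi = V - E = 4 - 6 = -2

-2


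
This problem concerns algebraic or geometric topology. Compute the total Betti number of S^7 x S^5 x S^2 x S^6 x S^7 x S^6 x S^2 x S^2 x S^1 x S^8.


Total Betti number is multiplicative under products.
Each S^d (d>=1) has total Betti number 2.
There are 10 sphere factors.
Total = 2^10 = 1024

1024


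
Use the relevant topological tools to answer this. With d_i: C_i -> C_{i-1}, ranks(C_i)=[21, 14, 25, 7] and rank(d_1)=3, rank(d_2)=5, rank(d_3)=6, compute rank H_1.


rank H_k = rank(ker d_k) - rank(im d_{k+1}).
rank(ker d_1) = rank(C_1) - rank(d_1) = 14 - 3 = 11.
rank(im d_{1+1}) = 5.
rank H_1 = 11 - 5 = 6

6


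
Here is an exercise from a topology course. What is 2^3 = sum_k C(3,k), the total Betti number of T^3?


b_k(T^3) = C(3,k), so the sum over k is sum_k C(3,k) = 2^3.
Total = 2^3 = 8

8


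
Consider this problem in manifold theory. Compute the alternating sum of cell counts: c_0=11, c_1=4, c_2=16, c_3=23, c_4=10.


chi = sum_k (-1)^k c_k.
= (-1)^0*11 + (-1)^1*4 + (-1)^2*16 + (-1)^3*23 + (-1)^4*10
= (11) + (-4) + (16) + (-23) + (10)
= 10

10


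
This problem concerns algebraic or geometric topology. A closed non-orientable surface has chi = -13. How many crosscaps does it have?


chi = 2 - k for closed non-orientable surfaces with k crosscaps.
-13 = 2 - k
k = 2 - (-13) = 15

15


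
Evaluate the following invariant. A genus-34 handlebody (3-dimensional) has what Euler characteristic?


A genus-g handlebody deformation retracts to a wedge of g circles.
chi(vee_g S^1) = 1 - g.
chi(H_34) = 1 - 34 = -33

-33


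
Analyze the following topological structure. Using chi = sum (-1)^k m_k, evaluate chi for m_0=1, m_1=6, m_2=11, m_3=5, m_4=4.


Morse theory: chi(M) = sum_k (-1)^k m_k where m_k = #(index-k critical points).
= (1) + (-6) + (11) + (-5) + (4) = 5

5


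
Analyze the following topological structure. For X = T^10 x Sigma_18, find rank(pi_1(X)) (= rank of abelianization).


pi_1(A x B) = pi_1(A) x pi_1(B); rank of abelianization = b_1.
b_1(T^10) = 10, b_1(Sigma_18) = 2*18 = 36.
b_1(product) = 10 + 36 = 46

46


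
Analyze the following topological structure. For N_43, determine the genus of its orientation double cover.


chi(N_43) = 2 - 43 = -41.
Double cover: chi(Sigma_g) = 2 * chi(N_43) = 2*(-41) = -82.
2 - 2g = -82, so g = (2 - (-82))/2 = 84/2 = 42

42


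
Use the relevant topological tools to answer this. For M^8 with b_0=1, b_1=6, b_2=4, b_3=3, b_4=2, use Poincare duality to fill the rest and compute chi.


By Poincare duality b_k = b_{8-k}, so full Betti numbers: b_0=1, b_1=6, b_2=4, b_3=3, b_4=2, b_5=3, b_6=4, b_7=6, b_8=1.
chi = sum (-1)^k b_k = -6

-6


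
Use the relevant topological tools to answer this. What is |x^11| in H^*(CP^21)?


|x| = 2 in H^*(CP^n).
|x^11| = 11 * |x| = 11 * 2 = 22

22


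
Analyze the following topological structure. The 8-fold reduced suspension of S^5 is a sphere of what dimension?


Each suspension raises dimension by 1: Sigma S^n = S^{n+1}.
Sigma^8 S^5 = S^{5+8} = S^13

13


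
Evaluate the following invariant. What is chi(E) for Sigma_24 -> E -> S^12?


chi(S^12) = 2 (n even), chi(Sigma_24) = 2 - 2*24 = -46.
chi(E) = 2 * (-46) = -92

-92


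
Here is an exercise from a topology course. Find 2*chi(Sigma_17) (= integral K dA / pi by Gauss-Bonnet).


Gauss-Bonnet: integral K dA = 2*pi*chi(M).
chi(Sigma_17) = 2 - 2*17 = -32.
(integral K dA)/pi = 2*chi = 2*(-32) = -64

-64


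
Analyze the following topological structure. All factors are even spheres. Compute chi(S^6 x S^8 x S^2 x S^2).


chi is multiplicative: chi(X x Y) = chi(X) chi(Y).
Each even-dim sphere has chi = 2. There are 4 factors.
chi = 2^4 = 16

16


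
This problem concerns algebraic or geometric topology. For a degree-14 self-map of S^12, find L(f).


On S^12: L(f) = tr(f_0*) + (-1)^12 tr(f_12*) = 1 + (-1)^12 * deg(f).
L(f) = 1 + (-1)^12 * 14 = 1 + 14 = 15

15


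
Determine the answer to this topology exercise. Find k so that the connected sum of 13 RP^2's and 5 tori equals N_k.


Since a >= 1, the sum is non-orientable; each T^2 can be replaced by RP^2 # RP^2 (since T^2#RP^2 = 3RP^2).
Total crosscaps k = 13 + 2*5 = 23.
Check via chi: chi = 13*1 + 5*0 - (13+5-1)*2 = -21 = 2 - k = -21. Consistent.

23


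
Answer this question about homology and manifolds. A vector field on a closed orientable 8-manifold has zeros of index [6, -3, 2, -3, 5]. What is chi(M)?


Poincare-Hopf: chi(M) = sum of indices of zeros.
chi = (6) + (-3) + (2) + (-3) + (5) = 7

7


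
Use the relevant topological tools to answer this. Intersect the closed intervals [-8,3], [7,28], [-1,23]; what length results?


Intersection = [max(a_i), min(b_i)] = [7, 3].
Since 7 > 3, the intersection is empty.
Length = 0

0


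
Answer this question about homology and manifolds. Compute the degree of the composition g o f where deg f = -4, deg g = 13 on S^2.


Degree is multiplicative under composition: deg(g o f) = deg(g) * deg(f).
= 13 * -4 = -52

-52


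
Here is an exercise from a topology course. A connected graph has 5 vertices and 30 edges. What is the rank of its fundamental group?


For a connected graph: rank(pi_1) = b_1 = E - V + 1 = 1 - chi.
chi = V - E = 5 - 30 = -25.
rank = 1 - (-25) = 30 - 5 + 1 = 26

26


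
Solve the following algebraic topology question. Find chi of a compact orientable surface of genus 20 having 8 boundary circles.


For a compact orientable surface with genus g and b boundary components: chi = 2 - 2g - b.
chi = 2 - 2*20 - 8 = 2 - 40 - 8 = -46

-46


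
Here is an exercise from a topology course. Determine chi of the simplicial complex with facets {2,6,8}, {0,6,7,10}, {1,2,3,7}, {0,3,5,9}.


Enumerate all faces; f-vector: f_0=10, f_1=21, f_2=13, f_3=3.
chi = sum (-1)^k f_k = -1

-1


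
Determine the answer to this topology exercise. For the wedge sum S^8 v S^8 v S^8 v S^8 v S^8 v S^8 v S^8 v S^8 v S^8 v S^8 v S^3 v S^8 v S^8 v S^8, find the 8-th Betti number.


For a wedge of spheres, H_k (k>0) is free on one generator per sphere of dimension k.
Spheres of dimension 8: count = 13.
b_8 = 13

13


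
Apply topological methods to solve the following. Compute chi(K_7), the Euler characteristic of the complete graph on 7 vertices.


K_7: V = 7, E = C(7,2) = 21.
chi = V - E = 7 - 21 = -14

-14


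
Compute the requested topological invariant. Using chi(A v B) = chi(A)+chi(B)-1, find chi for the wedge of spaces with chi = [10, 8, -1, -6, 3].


chi(A v B) = chi(A) + chi(B) - 1 (one point identified).
For 5 spaces: chi = (sum chi_i) - (5 - 1).
sum = 14; chi = 14 - 4 = 10

10


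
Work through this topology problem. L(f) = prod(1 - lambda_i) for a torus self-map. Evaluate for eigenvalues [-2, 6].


For a torus self-map: L(f) = det(I - A) where A acts on H_1.
L(f) = (1--2) * (1-6) = 3 * -5 = -15

-15


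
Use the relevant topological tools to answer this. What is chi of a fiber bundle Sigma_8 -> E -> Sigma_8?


For a fiber bundle F -> E -> B (with CW structure): chi(E) = chi(B) * chi(F).
chi(Sigma_8) = -14, chi(Sigma_8) = -14.
chi(E) = (-14) * (-14) = 196

196


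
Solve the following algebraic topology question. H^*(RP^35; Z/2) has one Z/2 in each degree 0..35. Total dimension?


H^k(RP^35; Z/2) = Z/2 for each 0 <= k <= 35.
Total dimension = 35 + 1 = 36

36


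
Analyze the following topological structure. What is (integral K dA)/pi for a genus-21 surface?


Gauss-Bonnet: integral K dA = 2*pi*chi(M).
chi(Sigma_21) = 2 - 2*21 = -40.
(integral K dA)/pi = 2*chi = 2*(-40) = -80

-80


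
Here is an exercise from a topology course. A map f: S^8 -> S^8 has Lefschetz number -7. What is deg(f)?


L(f) = 1 + (-1)^8 deg(f) on S^8.
-7 = 1 + (-1)^8 * deg(f)
(-1)^8 * deg(f) = -8
deg(f) = -8

-8


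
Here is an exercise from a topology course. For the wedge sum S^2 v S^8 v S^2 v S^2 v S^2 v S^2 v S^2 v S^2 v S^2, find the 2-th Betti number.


For a wedge of spheres, H_k (k>0) is free on one generator per sphere of dimension k.
Spheres of dimension 2: count = 8.
b_2 = 8

8


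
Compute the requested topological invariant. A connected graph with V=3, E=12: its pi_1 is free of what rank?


For a connected graph: rank(pi_1) = b_1 = E - V + 1 = 1 - chi.
chi = V - E = 3 - 12 = -9.
rank = 1 - (-9) = 12 - 3 + 1 = 10

10


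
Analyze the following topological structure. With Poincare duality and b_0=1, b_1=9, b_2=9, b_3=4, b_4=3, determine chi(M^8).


By Poincare duality b_k = b_{8-k}, so full Betti numbers: b_0=1, b_1=9, b_2=9, b_3=4, b_4=3, b_5=4, b_6=9, b_7=9, b_8=1.
chi = sum (-1)^k b_k = -3

-3


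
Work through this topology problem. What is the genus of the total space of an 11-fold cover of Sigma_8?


For an n-sheeted cover: chi(E) = n * chi(B).
chi(Sigma_8) = 2 - 2*8 = -14.
chi(E) = 11 * (-14) = -154.
genus(E) = (2 - chi(E))/2 = (2 - (-154))/2 = 156/2 = 78

78


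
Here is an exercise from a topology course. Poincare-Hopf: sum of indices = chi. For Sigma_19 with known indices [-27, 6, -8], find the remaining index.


Poincare-Hopf: sum of indices = chi(M).
chi(Sigma_19) = 2 - 2*19 = -36.
Sum of known indices = -29.
x = chi - (sum known) = -36 - (-29) = -7

-7


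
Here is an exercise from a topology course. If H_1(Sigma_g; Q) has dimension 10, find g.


For a closed orientable surface: b_1 = 2g.
10 = 2g
g = 10 / 2 = 5

5


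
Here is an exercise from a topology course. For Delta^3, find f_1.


Delta^3 has 3+1 vertices. A 1-face is a choice of 1+1 vertices.
f_1 = C(3+1, 1+1) = C(4,2) = 6

6


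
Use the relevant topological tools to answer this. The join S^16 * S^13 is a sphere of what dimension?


Join of spheres: S^m * S^n = S^{m+n+1}.
dim = 16 + 13 + 1 = 30

30


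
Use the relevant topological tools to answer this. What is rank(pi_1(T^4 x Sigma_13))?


pi_1(A x B) = pi_1(A) x pi_1(B); rank of abelianization = b_1.
b_1(T^4) = 4, b_1(Sigma_13) = 2*13 = 26.
b_1(product) = 4 + 26 = 30

30


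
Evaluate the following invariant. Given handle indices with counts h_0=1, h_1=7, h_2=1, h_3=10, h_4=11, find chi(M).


Handles of index k contribute (-1)^k to chi (same as CW cells).
chi = (1) + (-7) + (1) + (-10) + (11) = -4

-4


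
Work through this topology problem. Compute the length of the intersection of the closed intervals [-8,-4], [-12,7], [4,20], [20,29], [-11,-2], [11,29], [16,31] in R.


Intersection = [max(a_i), min(b_i)] = [20, -4].
Since 20 > -4, the intersection is empty.
Length = 0

0


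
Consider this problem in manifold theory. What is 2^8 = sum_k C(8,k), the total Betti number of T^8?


b_k(T^8) = C(8,k), so the sum over k is sum_k C(8,k) = 2^8.
Total = 2^8 = 256

256


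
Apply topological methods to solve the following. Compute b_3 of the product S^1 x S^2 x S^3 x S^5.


Each S^d has Poincare polynomial 1 + t^d.
The product S^1 x S^2 x S^3 x S^5 has Poincare polynomial prod(1+t^d_i).
Expanding: b_0=1, b_1=1, b_2=1, b_3=2, b_4=1, b_5=2, b_6=2, b_7=1, b_8=2, b_9=1, b_10=1, b_11=1.
b_3 = 2

2


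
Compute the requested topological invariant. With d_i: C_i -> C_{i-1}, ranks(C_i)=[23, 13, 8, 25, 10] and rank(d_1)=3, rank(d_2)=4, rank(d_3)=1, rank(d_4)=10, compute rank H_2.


rank H_k = rank(ker d_k) - rank(im d_{k+1}).
rank(ker d_2) = rank(C_2) - rank(d_2) = 8 - 4 = 4.
rank(im d_{2+1}) = 1.
rank H_2 = 4 - 1 = 3

3


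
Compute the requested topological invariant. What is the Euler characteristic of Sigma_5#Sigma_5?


chi(Sigma_5) = 2 - 2*5 = -8
chi(Sigma_5) = 2 - 2*5 = -8
For surfaces: chi(A#B) = chi(A) + chi(B) - 2.
chi = -8 + -8 - 2 = -18

-18


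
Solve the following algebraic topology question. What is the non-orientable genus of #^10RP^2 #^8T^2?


Since a >= 1, the sum is non-orientable; each T^2 can be replaced by RP^2 # RP^2 (since T^2#RP^2 = 3RP^2).
Total crosscaps k = 10 + 2*8 = 26.
Check via chi: chi = 10*1 + 8*0 - (10+8-1)*2 = -24 = 2 - k = -24. Consistent.

26


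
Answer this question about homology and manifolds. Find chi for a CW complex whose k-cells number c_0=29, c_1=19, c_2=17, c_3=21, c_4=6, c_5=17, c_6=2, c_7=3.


chi = sum_k (-1)^k c_k.
= (-1)^0*29 + (-1)^1*19 + (-1)^2*17 + (-1)^3*21 + (-1)^4*6 + (-1)^5*17 + (-1)^6*2 + (-1)^7*3
= (29) + (-19) + (17) + (-21) + (6) + (-17) + (2) + (-3)
= -6

-6


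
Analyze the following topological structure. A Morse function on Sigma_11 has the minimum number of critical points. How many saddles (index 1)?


A perfect Morse function has m_k = b_k.
For Sigma_11: b_0=1, b_1=2g=22, b_2=1.
Saddles m_1 = 2g = 22

22


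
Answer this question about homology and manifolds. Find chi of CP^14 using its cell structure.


CP^14 has one cell in each even dimension 0, 2, ..., 2*14 (14+1 cells total).
All cells are even-dimensional, so chi = number of cells.
chi = 14 + 1 = 15

15


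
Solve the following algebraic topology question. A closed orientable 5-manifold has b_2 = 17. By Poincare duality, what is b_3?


Poincare duality for closed orientable n-manifolds: b_k = b_{n-k}.
Here n = 5, so b_3 = b_2 = 17

17


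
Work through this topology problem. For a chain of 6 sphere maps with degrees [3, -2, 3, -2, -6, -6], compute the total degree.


Degree is multiplicative: deg(composition) = product of degrees.
= (3) * (-2) * (3) * (-2) * (-6) * (-6) = 1296

1296


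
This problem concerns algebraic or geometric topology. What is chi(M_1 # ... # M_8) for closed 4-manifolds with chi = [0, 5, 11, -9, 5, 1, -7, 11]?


For n-manifolds: chi(A#B) = chi(A) + chi(B) - chi(S^4).
chi(S^4) = 1 + (-1)^4 = 2.
chi(#) = (sum chi_i) - (8-1)*chi(S^4) = 17 - 7*2 = 3

3


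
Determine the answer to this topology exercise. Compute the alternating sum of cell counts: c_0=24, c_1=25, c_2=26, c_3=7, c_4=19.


chi = sum_k (-1)^k c_k.
= (-1)^0*24 + (-1)^1*25 + (-1)^2*26 + (-1)^3*7 + (-1)^4*19
= (24) + (-25) + (26) + (-7) + (19)
= 37

37


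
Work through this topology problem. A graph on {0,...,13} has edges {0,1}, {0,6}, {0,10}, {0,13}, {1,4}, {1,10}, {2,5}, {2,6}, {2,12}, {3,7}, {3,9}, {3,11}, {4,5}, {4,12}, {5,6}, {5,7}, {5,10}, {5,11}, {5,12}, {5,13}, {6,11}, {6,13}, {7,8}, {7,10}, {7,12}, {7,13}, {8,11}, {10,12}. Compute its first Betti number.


b_1 = E - V + (number of components).
E = 28, V = 14, components = 1.
b_1 = 28 - 14 + 1 = 15

15


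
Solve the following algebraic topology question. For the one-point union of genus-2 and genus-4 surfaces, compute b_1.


For a wedge: H_1(A v B) = H_1(A) + H_1(B).
b_1(Sigma_2) = 4, b_1(Sigma_4) = 8.
b_1 = 4 + 8 = 12

12


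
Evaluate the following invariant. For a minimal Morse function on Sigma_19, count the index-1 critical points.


A perfect Morse function has m_k = b_k.
For Sigma_19: b_0=1, b_1=2g=38, b_2=1.
Saddles m_1 = 2g = 38

38


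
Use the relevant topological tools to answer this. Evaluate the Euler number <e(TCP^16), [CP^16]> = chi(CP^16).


For any closed oriented manifold, <e(TM),[M]> = chi(M).
chi(CP^16) = 16+1 = 17

17


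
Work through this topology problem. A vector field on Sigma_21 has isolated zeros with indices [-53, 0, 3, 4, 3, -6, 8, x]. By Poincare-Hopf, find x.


Poincare-Hopf: sum of indices = chi(M).
chi(Sigma_21) = 2 - 2*21 = -40.
Sum of known indices = -41.
x = chi - (sum known) = -40 - (-41) = 1

1


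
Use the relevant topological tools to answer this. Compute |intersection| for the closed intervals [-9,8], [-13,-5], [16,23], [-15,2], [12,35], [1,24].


Intersection = [max(a_i), min(b_i)] = [16, -5].
Since 16 > -5, the intersection is empty.
Length = 0

0


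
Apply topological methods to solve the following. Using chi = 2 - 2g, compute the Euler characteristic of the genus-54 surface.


For a closed orientable surface of genus g: chi = 2 - 2g.
Here g = 54.
chi = 2 - 2*54 = 2 - 108 = -106

-106


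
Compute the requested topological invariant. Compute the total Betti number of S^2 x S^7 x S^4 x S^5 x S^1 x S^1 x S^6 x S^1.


Total Betti number is multiplicative under products.
Each S^d (d>=1) has total Betti number 2.
There are 8 sphere factors.
Total = 2^8 = 256

256


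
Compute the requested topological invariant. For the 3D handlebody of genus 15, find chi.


A genus-g handlebody deformation retracts to a wedge of g circles.
chi(vee_g S^1) = 1 - g.
chi(H_15) = 1 - 15 = -14

-14


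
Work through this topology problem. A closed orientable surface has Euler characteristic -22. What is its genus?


chi = 2 - 2g for closed orientable surfaces.
-22 = 2 - 2g
2g = 2 - (-22) = 24
g = 12

12


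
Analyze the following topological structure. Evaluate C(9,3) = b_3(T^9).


By the Kunneth formula, b_k(T^n) = C(n,k).
b_3(T^9) = C(9,3).
C(9,3) = 9!/(3!*6!) = 84

84


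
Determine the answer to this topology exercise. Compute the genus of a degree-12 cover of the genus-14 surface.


For an n-sheeted cover: chi(E) = n * chi(B).
chi(Sigma_14) = 2 - 2*14 = -26.
chi(E) = 12 * (-26) = -312.
genus(E) = (2 - chi(E))/2 = (2 - (-312))/2 = 314/2 = 157

157


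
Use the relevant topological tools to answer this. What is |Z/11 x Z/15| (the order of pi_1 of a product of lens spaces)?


pi_1(X x Y) = pi_1(X) x pi_1(Y).
pi_1(L(11,1)) = Z/11, pi_1(L(15,1)) = Z/15.
|Z/11 x Z/15| = 11 * 15 = 165

165


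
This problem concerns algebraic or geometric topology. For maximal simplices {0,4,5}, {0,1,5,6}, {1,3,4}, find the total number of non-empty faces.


Each maximal simplex on m vertices has 2^m - 1 nonempty faces.
Take the union (dedupe shared faces).
Total distinct faces = 24

24


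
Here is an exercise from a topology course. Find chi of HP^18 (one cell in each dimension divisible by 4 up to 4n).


HP^18 has one cell in each dimension 0, 4, ..., 4*18 (18+1 cells, all even-dim).
chi = 18 + 1 = 19

19


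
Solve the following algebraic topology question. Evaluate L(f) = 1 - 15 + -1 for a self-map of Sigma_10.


L(f) = tr(f_0*) - tr(f_1*) + tr(f_2*).
= 1 - (15) + (-1)
= -15

-15


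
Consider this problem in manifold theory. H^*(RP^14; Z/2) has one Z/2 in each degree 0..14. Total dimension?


H^k(RP^14; Z/2) = Z/2 for each 0 <= k <= 14.
Total dimension = 14 + 1 = 15

15


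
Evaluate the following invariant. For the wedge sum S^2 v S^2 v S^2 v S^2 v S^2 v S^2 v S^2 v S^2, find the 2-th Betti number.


For a wedge of spheres, H_k (k>0) is free on one generator per sphere of dimension k.
Spheres of dimension 2: count = 8.
b_2 = 8

8


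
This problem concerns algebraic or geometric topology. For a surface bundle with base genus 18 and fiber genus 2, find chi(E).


For a fiber bundle F -> E -> B (with CW structure): chi(E) = chi(B) * chi(F).
chi(Sigma_18) = -34, chi(Sigma_2) = -2.
chi(E) = (-34) * (-2) = 68

68


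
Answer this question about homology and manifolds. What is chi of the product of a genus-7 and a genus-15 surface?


chi(Sigma_7) = 2 - 2*7 = -12
chi(Sigma_15) = 2 - 2*15 = -28
chi(product) = (-12) * (-28) = 336

336


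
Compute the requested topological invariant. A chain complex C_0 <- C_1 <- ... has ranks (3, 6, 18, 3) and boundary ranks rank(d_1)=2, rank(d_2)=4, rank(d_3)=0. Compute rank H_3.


rank H_k = rank(ker d_k) - rank(im d_{k+1}).
rank(ker d_3) = rank(C_3) - rank(d_3) = 3 - 0 = 3.
rank(im d_{3+1}) = 0.
rank H_3 = 3 - 0 = 3

3


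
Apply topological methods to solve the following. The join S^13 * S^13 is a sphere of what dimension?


Join of spheres: S^m * S^n = S^{m+n+1}.
dim = 13 + 13 + 1 = 27

27


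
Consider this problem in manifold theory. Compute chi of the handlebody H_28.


A genus-g handlebody deformation retracts to a wedge of g circles.
chi(vee_g S^1) = 1 - g.
chi(H_28) = 1 - 28 = -27

-27


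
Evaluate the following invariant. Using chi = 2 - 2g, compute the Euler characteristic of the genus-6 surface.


For a closed orientable surface of genus g: chi = 2 - 2g.
Here g = 6.
chi = 2 - 2*6 = 2 - 12 = -10

-10


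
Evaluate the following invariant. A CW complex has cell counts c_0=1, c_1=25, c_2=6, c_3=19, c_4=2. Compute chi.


chi = sum_k (-1)^k c_k.
= (-1)^0*1 + (-1)^1*25 + (-1)^2*6 + (-1)^3*19 + (-1)^4*2
= (1) + (-25) + (6) + (-19) + (2)
= -35

-35


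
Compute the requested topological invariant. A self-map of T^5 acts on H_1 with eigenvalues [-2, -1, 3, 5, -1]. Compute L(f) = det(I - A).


For a torus self-map: L(f) = det(I - A) where A acts on H_1.
L(f) = (1--2) * (1--1) * (1-3) * (1-5) * (1--1) = 3 * 2 * -2 * -4 * 2 = 96

96


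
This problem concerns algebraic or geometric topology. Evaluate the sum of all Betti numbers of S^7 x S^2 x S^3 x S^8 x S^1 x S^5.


Total Betti number is multiplicative under products.
Each S^d (d>=1) has total Betti number 2.
There are 6 sphere factors.
Total = 2^6 = 64

64
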